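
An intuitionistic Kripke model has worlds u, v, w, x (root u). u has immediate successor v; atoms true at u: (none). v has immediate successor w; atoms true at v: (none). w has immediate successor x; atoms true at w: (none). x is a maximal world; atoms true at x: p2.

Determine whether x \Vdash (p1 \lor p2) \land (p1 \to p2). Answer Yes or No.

x \Vdash (p1 \lor p2) \land (p1 \to p2) since x forces both conjuncts.

Yes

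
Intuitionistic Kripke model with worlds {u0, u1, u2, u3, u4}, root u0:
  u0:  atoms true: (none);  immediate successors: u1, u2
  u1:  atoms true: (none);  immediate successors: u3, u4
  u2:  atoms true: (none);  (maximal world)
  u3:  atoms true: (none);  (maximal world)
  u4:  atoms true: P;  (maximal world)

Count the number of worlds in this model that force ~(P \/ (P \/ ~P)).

0

u0: does not force it — u0 ||-/- ~(P \/ (P \/ ~P)) since u2 is accessible from u0 and u2 ||- P \/ (P \/ ~P).
u1: does not force it — u1 ||-/- ~(P \/ (P \/ ~P)) since u3 is accessible from u1 and u3 ||- P \/ (P \/ ~P).
u2: does not force it — u2 ||-/- ~(P \/ (P \/ ~P)) since u2 is accessible from u2 and u2 ||- P \/ (P \/ ~P).
u3: does not force it.
u4: does not force it.
Worlds forcing the formula: { }.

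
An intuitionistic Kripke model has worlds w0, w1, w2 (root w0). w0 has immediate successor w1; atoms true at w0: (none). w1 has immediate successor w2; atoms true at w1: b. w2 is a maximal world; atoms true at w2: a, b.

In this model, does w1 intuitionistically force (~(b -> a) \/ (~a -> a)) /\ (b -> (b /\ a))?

No

w1 ||-/- (~(b -> a) \/ (~a -> a)) /\ (b -> (b /\ a)) since w1 fails b -> (b /\ a).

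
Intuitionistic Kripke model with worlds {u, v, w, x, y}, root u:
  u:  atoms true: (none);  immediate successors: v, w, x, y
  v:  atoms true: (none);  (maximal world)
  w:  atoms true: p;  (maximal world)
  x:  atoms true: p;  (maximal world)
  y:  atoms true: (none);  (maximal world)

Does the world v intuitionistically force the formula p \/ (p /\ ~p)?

v ||-/- p \/ (p /\ ~p): neither disjunct is forced at v.
v lacks atom p, so v ||-/- p.

No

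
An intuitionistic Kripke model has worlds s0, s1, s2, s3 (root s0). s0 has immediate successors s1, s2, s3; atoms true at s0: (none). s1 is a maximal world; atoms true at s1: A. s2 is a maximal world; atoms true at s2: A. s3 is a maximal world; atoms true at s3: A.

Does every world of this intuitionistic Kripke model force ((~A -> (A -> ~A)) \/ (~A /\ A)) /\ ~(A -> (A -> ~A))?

Yes

s0 ||- ((~A -> (A -> ~A)) \/ (~A /\ A)) /\ ~(A -> (A -> ~A)) since s0 forces both conjuncts.
Since the root s0 forces ((~A -> (A -> ~A)) \/ (~A /\ A)) /\ ~(A -> (A -> ~A)) and forcing is persistent (monotone upward), every world forces it.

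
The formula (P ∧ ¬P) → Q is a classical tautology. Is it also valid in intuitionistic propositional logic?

Yes

This is an instance of ex falso quodlibet, which is intuitionistically derivable.
No world can force both P and ¬P, so the antecedent P ∧ ¬P is never forced and the implication holds vacuously at every world.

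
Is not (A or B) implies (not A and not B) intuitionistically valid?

This is a constructively valid De Morgan direction (negated disjunction to conjunction of negations), which is intuitionistically derivable.
From not (A or B): if A held then A or B would, contradiction — so not A; similarly not B.

Yes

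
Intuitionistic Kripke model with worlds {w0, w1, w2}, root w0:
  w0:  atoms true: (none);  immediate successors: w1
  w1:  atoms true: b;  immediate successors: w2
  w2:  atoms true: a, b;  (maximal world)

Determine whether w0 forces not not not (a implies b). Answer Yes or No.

No

w0 does not force not not not (a implies b) since w0 is accessible from w0 and w0 forces not not (a implies b).
w0 forces not not (a implies b): no world accessible from w0 forces not (a implies b).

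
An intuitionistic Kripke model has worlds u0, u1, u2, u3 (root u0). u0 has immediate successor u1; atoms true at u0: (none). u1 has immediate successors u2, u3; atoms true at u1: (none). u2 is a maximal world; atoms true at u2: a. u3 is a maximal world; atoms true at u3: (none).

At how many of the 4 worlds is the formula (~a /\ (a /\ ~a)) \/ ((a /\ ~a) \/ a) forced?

u0: does not force it — u0 ||-/- (~a /\ (a /\ ~a)) \/ ((a /\ ~a) \/ a): neither disjunct is forced at u0.
u1: does not force it — u1 ||-/- (~a /\ (a /\ ~a)) \/ ((a /\ ~a) \/ a): neither disjunct is forced at u1.
u2: forces it.
u3: does not force it — u3 ||-/- (~a /\ (a /\ ~a)) \/ ((a /\ ~a) \/ a): neither disjunct is forced at u3.
Worlds forcing the formula: {u2}.

1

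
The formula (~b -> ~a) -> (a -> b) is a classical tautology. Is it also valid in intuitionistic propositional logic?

This is the converse of contraposition, which is not intuitionistically valid.
A Kripke countermodel: worlds u0, u1; order generated by u0 <= u1; atoms true at each world — u0:{a}; u1:{a,b}.
u0 ||-/- (~b -> ~a) -> (a -> b): already at u0 itself, u0 ||- ~b -> ~a but u0 ||-/- a -> b.
u0 ||-/- a -> b: already at u0 itself, u0 ||- a but u0 ||-/- b.
u0 lacks atom b, so u0 ||-/- b.
So the root u0 does not force the formula.

No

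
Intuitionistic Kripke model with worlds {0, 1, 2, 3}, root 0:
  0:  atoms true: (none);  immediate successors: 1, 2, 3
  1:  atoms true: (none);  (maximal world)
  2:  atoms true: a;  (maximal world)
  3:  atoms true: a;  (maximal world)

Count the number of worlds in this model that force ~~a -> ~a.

0: does not force it — 0 ||-/- ~~a -> ~a: at the accessible world 2, 2 ||- ~~a but 2 ||-/- ~a.
1: forces it.
2: does not force it — 2 ||-/- ~~a -> ~a: already at 2 itself, 2 ||- ~~a but 2 ||-/- ~a.
3: does not force it.
Worlds forcing the formula: {1}.

1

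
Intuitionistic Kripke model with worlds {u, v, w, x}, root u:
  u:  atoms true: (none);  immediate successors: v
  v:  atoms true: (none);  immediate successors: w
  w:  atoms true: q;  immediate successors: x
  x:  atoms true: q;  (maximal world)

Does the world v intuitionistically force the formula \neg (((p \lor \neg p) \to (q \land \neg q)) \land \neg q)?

Yes

v \Vdash \neg (((p \lor \neg p) \to (q \land \neg q)) \land \neg q): no world accessible from v forces ((p \lor \neg p) \to (q \land \neg q)) \land \neg q.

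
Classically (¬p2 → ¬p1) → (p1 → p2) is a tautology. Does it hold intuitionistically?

No

This is the converse of contraposition, which is not intuitionistically valid.
A Kripke countermodel: worlds u0, u1; order generated by u0 ≤ u1; atoms true at each world — u0:{p1}; u1:{p1,p2}.
u0 ⊮ (¬p2 → ¬p1) → (p1 → p2): already at u0 itself, u0 ⊩ ¬p2 → ¬p1 but u0 ⊮ p1 → p2.
u0 ⊮ p1 → p2: already at u0 itself, u0 ⊩ p1 but u0 ⊮ p2.
u0 lacks atom p2, so u0 ⊮ p2.
So the root u0 does not force the formula.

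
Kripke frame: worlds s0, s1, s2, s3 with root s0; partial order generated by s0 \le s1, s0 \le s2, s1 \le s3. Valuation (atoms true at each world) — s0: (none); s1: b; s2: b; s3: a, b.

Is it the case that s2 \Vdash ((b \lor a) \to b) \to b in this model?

Yes

s2 \Vdash ((b \lor a) \to b) \to b: every world accessible from s2 that forces (b \lor a) \to b (namely s2) also forces b.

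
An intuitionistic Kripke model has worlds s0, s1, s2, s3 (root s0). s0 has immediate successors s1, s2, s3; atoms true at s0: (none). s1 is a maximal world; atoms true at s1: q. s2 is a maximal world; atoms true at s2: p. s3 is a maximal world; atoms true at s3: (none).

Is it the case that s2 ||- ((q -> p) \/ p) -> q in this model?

No

s2 ||-/- ((q -> p) \/ p) -> q: already at s2 itself, s2 ||- (q -> p) \/ p but s2 ||-/- q.
s2 lacks atom q, so s2 ||-/- q.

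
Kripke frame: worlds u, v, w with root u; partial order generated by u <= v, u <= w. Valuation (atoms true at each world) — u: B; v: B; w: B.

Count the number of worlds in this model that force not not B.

u: forces it.
v: forces it.
w: forces it.
Worlds forcing the formula: {u, v, w}.

3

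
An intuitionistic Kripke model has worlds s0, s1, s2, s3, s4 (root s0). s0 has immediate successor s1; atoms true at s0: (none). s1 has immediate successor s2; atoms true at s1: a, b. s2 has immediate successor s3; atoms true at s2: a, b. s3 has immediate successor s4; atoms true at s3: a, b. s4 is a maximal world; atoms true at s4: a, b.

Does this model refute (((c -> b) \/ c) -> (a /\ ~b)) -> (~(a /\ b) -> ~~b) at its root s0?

No

s0 ||- (((c -> b) \/ c) -> (a /\ ~b)) -> (~(a /\ b) -> ~~b) vacuously: no world accessible from s0 forces the antecedent ((c -> b) \/ c) -> (a /\ ~b).
So the root s0 forces (((c -> b) \/ c) -> (a /\ ~b)) -> (~(a /\ b) -> ~~b); the model is not a countermodel.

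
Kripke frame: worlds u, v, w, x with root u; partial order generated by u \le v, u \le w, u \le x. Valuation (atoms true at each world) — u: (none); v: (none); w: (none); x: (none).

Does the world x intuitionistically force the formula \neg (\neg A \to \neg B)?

x \nVdash \neg (\neg A \to \neg B) since x is accessible from x and x \Vdash \neg A \to \neg B.
x \Vdash \neg A \to \neg B: every world accessible from x that forces \neg A (namely x) also forces \neg B.

No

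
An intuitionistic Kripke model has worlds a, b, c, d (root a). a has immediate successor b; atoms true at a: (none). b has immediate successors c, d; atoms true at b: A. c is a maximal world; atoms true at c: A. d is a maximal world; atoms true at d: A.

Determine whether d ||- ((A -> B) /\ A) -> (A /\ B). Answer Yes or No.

Yes

d ||- ((A -> B) /\ A) -> (A /\ B) vacuously: no world accessible from d forces the antecedent (A -> B) /\ A.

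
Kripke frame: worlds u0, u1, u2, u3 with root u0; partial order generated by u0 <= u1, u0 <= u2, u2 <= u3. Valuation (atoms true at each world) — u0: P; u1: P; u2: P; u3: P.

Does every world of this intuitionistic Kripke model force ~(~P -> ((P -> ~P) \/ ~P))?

No

Not every world: u0 ||-/- ~(~P -> ((P -> ~P) \/ ~P)).
u0 ||-/- ~(~P -> ((P -> ~P) \/ ~P)) since u0 is accessible from u0 and u0 ||- ~P -> ((P -> ~P) \/ ~P).
u0 ||- ~P -> ((P -> ~P) \/ ~P) vacuously: no world accessible from u0 forces the antecedent ~P.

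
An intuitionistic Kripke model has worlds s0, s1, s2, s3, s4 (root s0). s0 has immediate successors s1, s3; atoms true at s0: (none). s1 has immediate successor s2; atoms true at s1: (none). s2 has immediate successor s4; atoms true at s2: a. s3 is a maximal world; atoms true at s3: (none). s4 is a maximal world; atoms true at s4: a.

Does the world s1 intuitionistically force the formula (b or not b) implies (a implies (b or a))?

s1 forces (b or not b) implies (a implies (b or a)): every world accessible from s1 that forces b or not b (namely s1, s2, s4) also forces a implies (b or a).

Yes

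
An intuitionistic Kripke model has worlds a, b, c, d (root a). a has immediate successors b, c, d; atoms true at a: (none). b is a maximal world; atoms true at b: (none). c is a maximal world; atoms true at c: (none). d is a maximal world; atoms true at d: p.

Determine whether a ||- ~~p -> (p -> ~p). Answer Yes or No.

a ||-/- ~~p -> (p -> ~p): at the accessible world d, d ||- ~~p but d ||-/- p -> ~p.
d ||-/- p -> ~p: already at d itself, d ||- p but d ||-/- ~p.
d ||-/- ~p since d is accessible from d and d ||- p.

No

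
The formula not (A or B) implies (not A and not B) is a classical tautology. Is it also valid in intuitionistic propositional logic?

Yes

This is a constructively valid De Morgan direction (negated disjunction to conjunction of negations), which is intuitionistically derivable.
From not (A or B): if A held then A or B would, contradiction — so not A; similarly not B.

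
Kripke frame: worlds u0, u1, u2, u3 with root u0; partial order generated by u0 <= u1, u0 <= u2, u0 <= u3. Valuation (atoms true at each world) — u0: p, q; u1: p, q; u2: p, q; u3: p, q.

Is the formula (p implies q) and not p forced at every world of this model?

Not every world: u0 does not force (p implies q) and not p.
u0 does not force (p implies q) and not p since u0 fails not p.

No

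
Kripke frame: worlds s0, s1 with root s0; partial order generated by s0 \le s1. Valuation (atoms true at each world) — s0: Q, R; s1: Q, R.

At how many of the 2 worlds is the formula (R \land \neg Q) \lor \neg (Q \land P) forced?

2

s0: forces it.
s1: forces it.
Worlds forcing the formula: {s0, s1}.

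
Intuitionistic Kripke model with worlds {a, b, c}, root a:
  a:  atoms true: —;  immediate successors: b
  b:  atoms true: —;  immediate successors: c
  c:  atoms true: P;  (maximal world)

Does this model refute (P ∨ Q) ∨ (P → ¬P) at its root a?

Yes

a ⊮ (P ∨ Q) ∨ (P → ¬P): neither disjunct is forced at a.
a ⊮ P ∨ Q: neither disjunct is forced at a.
a lacks atom P, so a ⊮ P.
So the root a does not force (P ∨ Q) ∨ (P → ¬P); the model is a countermodel.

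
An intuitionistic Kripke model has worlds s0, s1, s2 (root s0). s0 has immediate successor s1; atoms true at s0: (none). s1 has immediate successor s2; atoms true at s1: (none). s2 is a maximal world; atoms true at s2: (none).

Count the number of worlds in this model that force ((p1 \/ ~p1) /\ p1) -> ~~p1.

s0: forces it.
s1: forces it.
s2: forces it.
Worlds forcing the formula: {s0, s1, s2}.

3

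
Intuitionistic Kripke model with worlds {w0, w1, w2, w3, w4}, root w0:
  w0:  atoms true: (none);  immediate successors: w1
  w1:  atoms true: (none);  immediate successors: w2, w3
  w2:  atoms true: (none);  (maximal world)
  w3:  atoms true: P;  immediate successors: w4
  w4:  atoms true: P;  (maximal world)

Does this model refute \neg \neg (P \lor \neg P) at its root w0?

w0 \Vdash \neg \neg (P \lor \neg P): no world accessible from w0 forces \neg (P \lor \neg P).
So the root w0 forces \neg \neg (P \lor \neg P); the model is not a countermodel.

No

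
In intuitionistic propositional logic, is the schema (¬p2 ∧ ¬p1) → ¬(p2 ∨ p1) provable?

This is a constructively valid De Morgan direction (conjunction of negations to negated disjunction), which is intuitionistically derivable.
If both ¬p2 and ¬p1 hold at a world, no accessible world forces p2 or forces p1, so none forces p2 ∨ p1.

Yes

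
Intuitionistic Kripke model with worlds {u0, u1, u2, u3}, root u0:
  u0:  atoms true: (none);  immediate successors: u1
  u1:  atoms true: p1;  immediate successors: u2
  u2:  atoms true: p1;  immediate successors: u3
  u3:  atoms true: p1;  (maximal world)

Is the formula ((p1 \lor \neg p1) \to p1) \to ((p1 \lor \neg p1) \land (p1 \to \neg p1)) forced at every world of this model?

Not every world: u0 \nVdash ((p1 \lor \neg p1) \to p1) \to ((p1 \lor \neg p1) \land (p1 \to \neg p1)).
u0 \nVdash ((p1 \lor \neg p1) \to p1) \to ((p1 \lor \neg p1) \land (p1 \to \neg p1)): already at u0 itself, u0 \Vdash (p1 \lor \neg p1) \to p1 but u0 \nVdash (p1 \lor \neg p1) \land (p1 \to \neg p1).
u0 \nVdash (p1 \lor \neg p1) \land (p1 \to \neg p1) since u0 fails p1 \lor \neg p1.

No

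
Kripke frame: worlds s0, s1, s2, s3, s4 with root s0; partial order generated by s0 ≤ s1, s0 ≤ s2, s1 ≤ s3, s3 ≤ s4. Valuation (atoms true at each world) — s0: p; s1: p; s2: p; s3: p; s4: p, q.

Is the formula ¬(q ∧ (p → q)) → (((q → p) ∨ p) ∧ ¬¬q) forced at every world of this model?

Not every world: s0 ⊮ ¬(q ∧ (p → q)) → (((q → p) ∨ p) ∧ ¬¬q).
s0 ⊮ ¬(q ∧ (p → q)) → (((q → p) ∨ p) ∧ ¬¬q): at the accessible world s2, s2 ⊩ ¬(q ∧ (p → q)) but s2 ⊮ ((q → p) ∨ p) ∧ ¬¬q.
s2 ⊮ ((q → p) ∨ p) ∧ ¬¬q since s2 fails ¬¬q.

No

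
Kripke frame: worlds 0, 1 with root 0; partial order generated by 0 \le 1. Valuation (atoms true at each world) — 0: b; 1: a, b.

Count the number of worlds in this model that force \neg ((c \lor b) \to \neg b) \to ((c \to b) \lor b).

2

0: forces it.
1: forces it.
Worlds forcing the formula: {0, 1}.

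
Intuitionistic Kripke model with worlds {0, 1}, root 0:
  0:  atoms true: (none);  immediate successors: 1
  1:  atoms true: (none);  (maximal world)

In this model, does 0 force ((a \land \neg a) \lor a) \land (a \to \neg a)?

0 \nVdash ((a \land \neg a) \lor a) \land (a \to \neg a) since 0 fails (a \land \neg a) \lor a.

No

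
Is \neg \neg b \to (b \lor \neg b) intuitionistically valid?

This is a variant of double-negation elimination (deriving excluded middle from double negation), which is not intuitionistically valid.
A Kripke countermodel: worlds u0, u1; order generated by u0 \le u1; atoms true at each world — u0:{}; u1:{b}.
u0 \nVdash \neg \neg b \to (b \lor \neg b): already at u0 itself, u0 \Vdash \neg \neg b but u0 \nVdash b \lor \neg b.
u0 \nVdash b \lor \neg b: neither disjunct is forced at u0.
u0 lacks atom b, so u0 \nVdash b.
So the root u0 does not force the formula.

No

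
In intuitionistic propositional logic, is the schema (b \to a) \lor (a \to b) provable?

This is the Gödel–Dummett linearity axiom, which is not intuitionistically valid.
A Kripke countermodel: worlds u0, u1, u2; order generated by u0 \le u1, u0 \le u2; atoms true at each world — u0:{}; u1:{b}; u2:{a}.
u0 \nVdash (b \to a) \lor (a \to b): neither disjunct is forced at u0.
u0 \nVdash b \to a: at the accessible world u1, u1 \Vdash b but u1 \nVdash a.
u1 lacks atom a, so u1 \nVdash a.
So the root u0 does not force the formula.

No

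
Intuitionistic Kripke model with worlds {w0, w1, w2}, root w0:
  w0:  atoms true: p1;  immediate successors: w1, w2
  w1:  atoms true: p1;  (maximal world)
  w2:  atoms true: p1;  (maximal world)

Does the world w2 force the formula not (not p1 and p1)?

w2 forces not (not p1 and p1): no world accessible from w2 forces not p1 and p1.

Yes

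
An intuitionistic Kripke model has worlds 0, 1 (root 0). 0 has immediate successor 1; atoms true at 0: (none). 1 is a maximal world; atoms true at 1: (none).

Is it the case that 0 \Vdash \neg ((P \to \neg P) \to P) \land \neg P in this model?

0 \Vdash \neg ((P \to \neg P) \to P) \land \neg P since 0 forces both conjuncts.

Yes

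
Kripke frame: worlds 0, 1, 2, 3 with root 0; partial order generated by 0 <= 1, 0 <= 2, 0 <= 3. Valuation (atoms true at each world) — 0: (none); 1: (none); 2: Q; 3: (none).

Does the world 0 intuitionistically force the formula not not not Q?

No

0 does not force not not not Q since 2 is accessible from 0 and 2 forces not not Q.
2 forces not not Q: no world accessible from 2 forces not Q.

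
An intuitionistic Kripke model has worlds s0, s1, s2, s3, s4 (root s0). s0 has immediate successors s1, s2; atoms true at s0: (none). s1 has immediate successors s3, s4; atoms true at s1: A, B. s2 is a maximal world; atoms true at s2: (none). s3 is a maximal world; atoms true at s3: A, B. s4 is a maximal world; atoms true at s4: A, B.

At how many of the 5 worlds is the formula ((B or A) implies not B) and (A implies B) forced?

1

s0: does not force it — s0 does not force ((B or A) implies not B) and (A implies B) since s0 fails (B or A) implies not B.
s1: does not force it — s1 does not force ((B or A) implies not B) and (A implies B) since s1 fails (B or A) implies not B.
s2: forces it.
s3: does not force it — s3 does not force ((B or A) implies not B) and (A implies B) since s3 fails (B or A) implies not B.
s4: does not force it.
Worlds forcing the formula: {s2}.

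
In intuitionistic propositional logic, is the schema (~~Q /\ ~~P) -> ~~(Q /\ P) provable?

Yes

This is the distribution of double negation over conjunction, which is intuitionistically derivable.
Assume ~~Q, ~~P, and ~(Q /\ P). From Q we'd get ~P (since Q /\ P is refuted), contradicting ~~P; so ~Q, contradicting ~~Q.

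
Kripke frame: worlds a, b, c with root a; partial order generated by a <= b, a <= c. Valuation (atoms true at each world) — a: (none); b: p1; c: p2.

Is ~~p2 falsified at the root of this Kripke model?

a ||-/- ~~p2 since b is accessible from a and b ||- ~p2.
b ||- ~p2: no world accessible from b forces p2.
So the root a does not force ~~p2; the model is a countermodel.

Yes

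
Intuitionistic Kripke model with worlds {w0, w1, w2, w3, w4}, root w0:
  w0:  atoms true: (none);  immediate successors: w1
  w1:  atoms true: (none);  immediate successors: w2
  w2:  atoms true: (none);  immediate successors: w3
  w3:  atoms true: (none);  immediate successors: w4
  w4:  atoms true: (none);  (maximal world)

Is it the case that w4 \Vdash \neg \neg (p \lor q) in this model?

w4 \nVdash \neg \neg (p \lor q) since w4 is accessible from w4 and w4 \Vdash \neg (p \lor q).
w4 \Vdash \neg (p \lor q): no world accessible from w4 forces p \lor q.

No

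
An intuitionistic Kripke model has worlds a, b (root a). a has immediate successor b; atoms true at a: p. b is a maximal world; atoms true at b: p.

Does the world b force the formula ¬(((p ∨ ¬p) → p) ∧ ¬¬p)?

b ⊮ ¬(((p ∨ ¬p) → p) ∧ ¬¬p) since b is accessible from b and b ⊩ ((p ∨ ¬p) → p) ∧ ¬¬p.
b ⊩ ((p ∨ ¬p) → p) ∧ ¬¬p since b forces both conjuncts.

No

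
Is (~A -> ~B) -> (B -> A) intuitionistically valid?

This is the converse of contraposition, which is not intuitionistically valid.
A Kripke countermodel: worlds u0, u1; order generated by u0 <= u1; atoms true at each world — u0:{B}; u1:{A,B}.
u0 ||-/- (~A -> ~B) -> (B -> A): already at u0 itself, u0 ||- ~A -> ~B but u0 ||-/- B -> A.
u0 ||-/- B -> A: already at u0 itself, u0 ||- B but u0 ||-/- A.
u0 lacks atom A, so u0 ||-/- A.
So the root u0 does not force the formula.

No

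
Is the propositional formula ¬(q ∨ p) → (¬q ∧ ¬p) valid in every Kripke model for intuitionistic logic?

Yes

This is a constructively valid De Morgan direction (negated disjunction to conjunction of negations), which is intuitionistically derivable.
From ¬(q ∨ p): if q held then q ∨ p would, contradiction — so ¬q; similarly ¬p.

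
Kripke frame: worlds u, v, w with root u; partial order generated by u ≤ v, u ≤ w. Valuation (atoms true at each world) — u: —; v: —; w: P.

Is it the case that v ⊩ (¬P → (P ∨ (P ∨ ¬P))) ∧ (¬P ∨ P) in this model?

Yes

v ⊩ (¬P → (P ∨ (P ∨ ¬P))) ∧ (¬P ∨ P) since v forces both conjuncts.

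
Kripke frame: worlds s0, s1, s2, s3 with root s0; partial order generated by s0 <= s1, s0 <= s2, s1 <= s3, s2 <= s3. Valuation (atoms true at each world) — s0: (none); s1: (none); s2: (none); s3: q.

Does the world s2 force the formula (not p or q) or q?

s2 forces (not p or q) or q via the disjunct not p or q.

Yes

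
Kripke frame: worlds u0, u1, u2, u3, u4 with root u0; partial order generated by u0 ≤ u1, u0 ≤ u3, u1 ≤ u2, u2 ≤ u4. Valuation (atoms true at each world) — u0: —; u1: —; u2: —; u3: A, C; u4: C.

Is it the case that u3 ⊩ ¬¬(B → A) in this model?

Yes

u3 ⊩ ¬¬(B → A): no world accessible from u3 forces ¬(B → A).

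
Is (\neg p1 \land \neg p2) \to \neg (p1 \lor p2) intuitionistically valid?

This is a constructively valid De Morgan direction (conjunction of negations to negated disjunction), which is intuitionistically derivable.
If both \neg p1 and \neg p2 hold at a world, no accessible world forces p1 or forces p2, so none forces p1 \lor p2.

Yes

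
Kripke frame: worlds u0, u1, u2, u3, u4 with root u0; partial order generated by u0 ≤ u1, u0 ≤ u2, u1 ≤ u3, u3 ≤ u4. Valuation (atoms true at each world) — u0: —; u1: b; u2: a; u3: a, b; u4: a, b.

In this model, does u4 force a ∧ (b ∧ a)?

u4 ⊩ a ∧ (b ∧ a) since u4 forces both conjuncts.

Yes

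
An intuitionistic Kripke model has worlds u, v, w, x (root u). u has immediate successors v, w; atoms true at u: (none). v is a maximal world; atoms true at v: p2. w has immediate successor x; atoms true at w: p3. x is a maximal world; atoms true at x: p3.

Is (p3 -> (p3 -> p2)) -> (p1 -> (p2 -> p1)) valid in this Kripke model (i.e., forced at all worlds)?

Yes

u ||- (p3 -> (p3 -> p2)) -> (p1 -> (p2 -> p1)): every world accessible from u that forces p3 -> (p3 -> p2) (namely v) also forces p1 -> (p2 -> p1).
Since the root u forces (p3 -> (p3 -> p2)) -> (p1 -> (p2 -> p1)) and forcing is persistent (monotone upward), every world forces it.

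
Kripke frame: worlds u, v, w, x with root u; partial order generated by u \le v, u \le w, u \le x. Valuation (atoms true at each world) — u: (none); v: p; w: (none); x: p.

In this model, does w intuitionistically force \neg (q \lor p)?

Yes

w \Vdash \neg (q \lor p): no world accessible from w forces q \lor p.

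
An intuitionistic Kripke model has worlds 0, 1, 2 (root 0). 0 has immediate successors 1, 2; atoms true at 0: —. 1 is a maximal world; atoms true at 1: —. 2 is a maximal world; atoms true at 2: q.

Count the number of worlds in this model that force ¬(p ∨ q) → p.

1

0: does not force it — 0 ⊮ ¬(p ∨ q) → p: at the accessible world 1, 1 ⊩ ¬(p ∨ q) but 1 ⊮ p.
1: does not force it — 1 ⊮ ¬(p ∨ q) → p: already at 1 itself, 1 ⊩ ¬(p ∨ q) but 1 ⊮ p.
2: forces it.
Worlds forcing the formula: {2}.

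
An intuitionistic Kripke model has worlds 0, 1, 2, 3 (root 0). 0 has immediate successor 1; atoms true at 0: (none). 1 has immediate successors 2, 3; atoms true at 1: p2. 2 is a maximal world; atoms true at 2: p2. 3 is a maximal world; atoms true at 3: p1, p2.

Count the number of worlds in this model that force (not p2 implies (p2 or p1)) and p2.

3

0: does not force it — 0 does not force (not p2 implies (p2 or p1)) and p2 since 0 fails p2.
1: forces it.
2: forces it.
3: forces it.
Worlds forcing the formula: {1, 2, 3}.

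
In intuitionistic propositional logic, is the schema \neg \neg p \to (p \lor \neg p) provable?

This is a variant of double-negation elimination (deriving excluded middle from double negation), which is not intuitionistically valid.
A Kripke countermodel: worlds u, v; order generated by u \le v; atoms true at each world — u:{}; v:{p}.
u \nVdash \neg \neg p \to (p \lor \neg p): already at u itself, u \Vdash \neg \neg p but u \nVdash p \lor \neg p.
u \nVdash p \lor \neg p: neither disjunct is forced at u.
u lacks atom p, so u \nVdash p.
So the root u does not force the formula.

No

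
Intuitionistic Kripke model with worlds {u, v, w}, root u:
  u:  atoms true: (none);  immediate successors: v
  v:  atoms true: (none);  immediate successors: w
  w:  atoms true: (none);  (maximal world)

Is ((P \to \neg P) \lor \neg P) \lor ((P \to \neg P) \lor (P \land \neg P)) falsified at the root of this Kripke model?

u \Vdash ((P \to \neg P) \lor \neg P) \lor ((P \to \neg P) \lor (P \land \neg P)) via the disjunct (P \to \neg P) \lor \neg P.
So the root u forces ((P \to \neg P) \lor \neg P) \lor ((P \to \neg P) \lor (P \land \neg P)); the model is not a countermodel.

No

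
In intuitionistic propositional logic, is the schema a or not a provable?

No

This is the law of excluded middle, which is not intuitionistically valid.
A Kripke countermodel: worlds s0, s1; order generated by s0 <= s1; atoms true at each world — s0:{}; s1:{a}.
s0 does not force a or not a: neither disjunct is forced at s0.
s0 lacks atom a, so s0 does not force a.
So the root s0 does not force the formula.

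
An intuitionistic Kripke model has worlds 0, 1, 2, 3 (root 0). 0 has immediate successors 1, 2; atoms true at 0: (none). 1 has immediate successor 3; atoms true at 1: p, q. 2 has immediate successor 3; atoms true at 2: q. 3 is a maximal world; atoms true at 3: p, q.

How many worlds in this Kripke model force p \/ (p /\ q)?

0: does not force it — 0 ||-/- p \/ (p /\ q): neither disjunct is forced at 0.
1: forces it.
2: does not force it — 2 ||-/- p \/ (p /\ q): neither disjunct is forced at 2.
3: forces it.
Worlds forcing the formula: {1, 3}.

2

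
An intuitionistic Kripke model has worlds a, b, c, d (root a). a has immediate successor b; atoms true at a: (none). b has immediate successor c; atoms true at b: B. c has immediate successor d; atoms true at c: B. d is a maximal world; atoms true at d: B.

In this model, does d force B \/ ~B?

Yes

d ||- B \/ ~B via the disjunct B.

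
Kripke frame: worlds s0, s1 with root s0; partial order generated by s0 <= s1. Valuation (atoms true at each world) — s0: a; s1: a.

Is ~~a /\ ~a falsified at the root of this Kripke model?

s0 ||-/- ~~a /\ ~a since s0 fails ~a.
So the root s0 does not force ~~a /\ ~a; the model is a countermodel.

Yes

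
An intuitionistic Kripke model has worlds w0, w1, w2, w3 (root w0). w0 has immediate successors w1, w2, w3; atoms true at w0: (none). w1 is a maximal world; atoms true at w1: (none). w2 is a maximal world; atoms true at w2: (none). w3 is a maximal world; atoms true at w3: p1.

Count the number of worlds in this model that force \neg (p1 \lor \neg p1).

w0: does not force it — w0 \nVdash \neg (p1 \lor \neg p1) since w1 is accessible from w0 and w1 \Vdash p1 \lor \neg p1.
w1: does not force it.
w2: does not force it.
w3: does not force it.
Worlds forcing the formula: { }.

0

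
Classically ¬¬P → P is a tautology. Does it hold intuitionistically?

This is double-negation elimination, which is not intuitionistically valid.
A Kripke countermodel: worlds 0, 1; order generated by 0 ≤ 1; atoms true at each world — 0:{}; 1:{P}.
0 ⊮ ¬¬P → P: already at 0 itself, 0 ⊩ ¬¬P but 0 ⊮ P.
0 lacks atom P, so 0 ⊮ P.
So the root 0 does not force the formula.

No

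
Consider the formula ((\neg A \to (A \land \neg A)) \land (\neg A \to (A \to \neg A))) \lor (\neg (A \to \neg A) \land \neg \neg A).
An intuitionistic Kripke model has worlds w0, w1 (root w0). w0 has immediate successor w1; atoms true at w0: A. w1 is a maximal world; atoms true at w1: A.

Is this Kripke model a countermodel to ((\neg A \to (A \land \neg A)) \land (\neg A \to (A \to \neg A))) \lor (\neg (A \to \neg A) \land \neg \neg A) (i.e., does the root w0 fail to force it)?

No

w0 \Vdash ((\neg A \to (A \land \neg A)) \land (\neg A \to (A \to \neg A))) \lor (\neg (A \to \neg A) \land \neg \neg A) via the disjunct (\neg A \to (A \land \neg A)) \land (\neg A \to (A \to \neg A)).
So the root w0 forces ((\neg A \to (A \land \neg A)) \land (\neg A \to (A \to \neg A))) \lor (\neg (A \to \neg A) \land \neg \neg A); the model is not a countermodel.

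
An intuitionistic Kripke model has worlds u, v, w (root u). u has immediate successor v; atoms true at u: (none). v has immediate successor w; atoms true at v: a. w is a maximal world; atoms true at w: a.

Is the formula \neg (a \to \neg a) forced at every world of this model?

Yes

u \Vdash \neg (a \to \neg a): no world accessible from u forces a \to \neg a.
Since the root u forces \neg (a \to \neg a) and forcing is persistent (monotone upward), every world forces it.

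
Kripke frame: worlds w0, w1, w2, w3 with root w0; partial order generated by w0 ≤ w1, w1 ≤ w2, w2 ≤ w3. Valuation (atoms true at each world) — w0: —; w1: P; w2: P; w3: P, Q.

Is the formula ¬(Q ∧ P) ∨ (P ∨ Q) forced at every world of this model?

No

Not every world: w0 ⊮ ¬(Q ∧ P) ∨ (P ∨ Q).
w0 ⊮ ¬(Q ∧ P) ∨ (P ∨ Q): neither disjunct is forced at w0.
w0 ⊮ ¬(Q ∧ P) since w3 is accessible from w0 and w3 ⊩ Q ∧ P.
w3 ⊩ Q ∧ P since w3 forces both conjuncts.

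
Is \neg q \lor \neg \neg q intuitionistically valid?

This is the weak law of excluded middle, which is not intuitionistically valid.
A Kripke countermodel: worlds u0, u1, u2; order generated by u0 \le u1, u0 \le u2; atoms true at each world — u0:{}; u1:{q}; u2:{}.
u0 \nVdash \neg q \lor \neg \neg q: neither disjunct is forced at u0.
u0 \nVdash \neg q since u1 is accessible from u0 and u1 \Vdash q.
So the root u0 does not force the formula.

No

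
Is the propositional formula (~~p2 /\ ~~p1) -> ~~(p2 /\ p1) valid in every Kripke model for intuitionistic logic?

This is the distribution of double negation over conjunction, which is intuitionistically derivable.
Assume ~~p2, ~~p1, and ~(p2 /\ p1). From p2 we'd get ~p1 (since p2 /\ p1 is refuted), contradicting ~~p1; so ~p2, contradicting ~~p2.

Yes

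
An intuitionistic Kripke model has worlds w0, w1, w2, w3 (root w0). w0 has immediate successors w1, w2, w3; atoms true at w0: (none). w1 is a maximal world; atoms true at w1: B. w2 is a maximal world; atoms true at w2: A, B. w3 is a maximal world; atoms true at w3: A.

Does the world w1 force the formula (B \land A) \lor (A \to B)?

Yes

w1 \Vdash (B \land A) \lor (A \to B) via the disjunct A \to B.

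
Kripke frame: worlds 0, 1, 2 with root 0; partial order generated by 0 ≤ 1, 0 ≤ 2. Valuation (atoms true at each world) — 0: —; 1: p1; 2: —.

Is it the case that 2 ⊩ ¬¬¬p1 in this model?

2 ⊩ ¬¬¬p1: no world accessible from 2 forces ¬¬p1.

Yes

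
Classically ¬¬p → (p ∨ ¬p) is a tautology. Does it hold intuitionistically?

No

This is a variant of double-negation elimination (deriving excluded middle from double negation), which is not intuitionistically valid.
A Kripke countermodel: worlds u, v; order generated by u ≤ v; atoms true at each world — u:{}; v:{p}.
u ⊮ ¬¬p → (p ∨ ¬p): already at u itself, u ⊩ ¬¬p but u ⊮ p ∨ ¬p.
u ⊮ p ∨ ¬p: neither disjunct is forced at u.
u lacks atom p, so u ⊮ p.
So the root u does not force the formula.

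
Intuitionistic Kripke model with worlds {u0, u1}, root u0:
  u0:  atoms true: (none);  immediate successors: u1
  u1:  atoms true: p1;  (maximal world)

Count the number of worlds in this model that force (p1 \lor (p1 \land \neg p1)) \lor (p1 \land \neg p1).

1

u0: does not force it — u0 \nVdash (p1 \lor (p1 \land \neg p1)) \lor (p1 \land \neg p1): neither disjunct is forced at u0.
u1: forces it.
Worlds forcing the formula: {u1}.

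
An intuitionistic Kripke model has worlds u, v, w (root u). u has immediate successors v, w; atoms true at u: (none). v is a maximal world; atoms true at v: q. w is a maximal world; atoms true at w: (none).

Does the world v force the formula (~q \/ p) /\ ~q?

No

v ||-/- (~q \/ p) /\ ~q since v fails ~q \/ p.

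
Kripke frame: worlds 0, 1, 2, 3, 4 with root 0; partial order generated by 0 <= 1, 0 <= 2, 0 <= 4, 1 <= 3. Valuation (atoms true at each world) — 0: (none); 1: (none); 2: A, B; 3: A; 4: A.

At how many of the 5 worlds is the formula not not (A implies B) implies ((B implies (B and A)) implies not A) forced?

0: does not force it — 0 does not force not not (A implies B) implies ((B implies (B and A)) implies not A): at the accessible world 2, 2 forces not not (A implies B) but 2 does not force (B implies (B and A)) implies not A.
1: forces it.
2: does not force it — 2 does not force not not (A implies B) implies ((B implies (B and A)) implies not A): already at 2 itself, 2 forces not not (A implies B) but 2 does not force (B implies (B and A)) implies not A.
3: forces it.
4: forces it.
Worlds forcing the formula: {1, 3, 4}.

3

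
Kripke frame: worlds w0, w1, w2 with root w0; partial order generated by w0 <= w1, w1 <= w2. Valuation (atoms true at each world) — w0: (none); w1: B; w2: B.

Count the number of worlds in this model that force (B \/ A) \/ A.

w0: does not force it — w0 ||-/- (B \/ A) \/ A: neither disjunct is forced at w0.
w1: forces it.
w2: forces it.
Worlds forcing the formula: {w1, w2}.

2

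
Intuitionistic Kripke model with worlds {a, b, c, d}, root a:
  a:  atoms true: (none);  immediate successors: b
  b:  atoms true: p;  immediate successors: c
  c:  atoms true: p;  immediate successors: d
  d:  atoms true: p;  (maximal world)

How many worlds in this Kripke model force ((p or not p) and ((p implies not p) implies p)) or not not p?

4

a: forces it.
b: forces it.
c: forces it.
d: forces it.
Worlds forcing the formula: {a, b, c, d}.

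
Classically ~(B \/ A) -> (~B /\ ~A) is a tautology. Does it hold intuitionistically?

This is a constructively valid De Morgan direction (negated disjunction to conjunction of negations), which is intuitionistically derivable.
From ~(B \/ A): if B held then B \/ A would, contradiction — so ~B; similarly ~A.

Yes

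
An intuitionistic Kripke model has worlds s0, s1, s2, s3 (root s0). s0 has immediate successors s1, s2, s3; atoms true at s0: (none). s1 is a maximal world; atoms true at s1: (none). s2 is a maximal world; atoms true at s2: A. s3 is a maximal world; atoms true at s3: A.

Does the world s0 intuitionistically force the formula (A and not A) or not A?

s0 does not force (A and not A) or not A: neither disjunct is forced at s0.
s0 does not force A and not A since s0 fails A.

No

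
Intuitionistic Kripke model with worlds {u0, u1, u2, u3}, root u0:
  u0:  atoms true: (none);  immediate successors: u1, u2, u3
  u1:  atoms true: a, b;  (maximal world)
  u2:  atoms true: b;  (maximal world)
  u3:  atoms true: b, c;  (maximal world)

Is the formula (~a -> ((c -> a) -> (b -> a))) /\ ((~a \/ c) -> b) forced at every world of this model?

No

Not every world: u0 ||-/- (~a -> ((c -> a) -> (b -> a))) /\ ((~a \/ c) -> b).
u0 ||-/- (~a -> ((c -> a) -> (b -> a))) /\ ((~a \/ c) -> b) since u0 fails ~a -> ((c -> a) -> (b -> a)).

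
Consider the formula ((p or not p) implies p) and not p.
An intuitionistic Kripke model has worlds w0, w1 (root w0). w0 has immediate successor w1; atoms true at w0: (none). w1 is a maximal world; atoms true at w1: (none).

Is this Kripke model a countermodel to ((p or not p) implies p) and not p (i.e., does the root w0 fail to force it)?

w0 does not force ((p or not p) implies p) and not p since w0 fails (p or not p) implies p.
So the root w0 does not force ((p or not p) implies p) and not p; the model is a countermodel.

Yes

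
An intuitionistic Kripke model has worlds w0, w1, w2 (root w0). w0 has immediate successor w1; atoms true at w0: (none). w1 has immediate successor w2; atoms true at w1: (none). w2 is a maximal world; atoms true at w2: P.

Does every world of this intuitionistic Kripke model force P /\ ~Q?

Not every world: w0 ||-/- P /\ ~Q.
w0 ||-/- P /\ ~Q since w0 fails P.

No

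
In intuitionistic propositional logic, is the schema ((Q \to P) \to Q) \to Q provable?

No

This is Peirce's law, which is not intuitionistically valid.
A Kripke countermodel: worlds w0, w1; order generated by w0 \le w1; atoms true at each world — w0:{}; w1:{Q}.
w0 \nVdash ((Q \to P) \to Q) \to Q: already at w0 itself, w0 \Vdash (Q \to P) \to Q but w0 \nVdash Q.
w0 lacks atom Q, so w0 \nVdash Q.
So the root w0 does not force the formula.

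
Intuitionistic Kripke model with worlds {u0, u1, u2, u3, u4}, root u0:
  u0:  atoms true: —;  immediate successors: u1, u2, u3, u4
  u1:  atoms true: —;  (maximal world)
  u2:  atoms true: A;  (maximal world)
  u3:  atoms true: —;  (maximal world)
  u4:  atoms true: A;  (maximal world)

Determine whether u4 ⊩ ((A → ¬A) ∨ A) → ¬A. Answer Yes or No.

u4 ⊮ ((A → ¬A) ∨ A) → ¬A: already at u4 itself, u4 ⊩ (A → ¬A) ∨ A but u4 ⊮ ¬A.
u4 ⊮ ¬A since u4 is accessible from u4 and u4 ⊩ A.

No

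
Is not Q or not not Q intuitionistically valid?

This is the weak law of excluded middle, which is not intuitionistically valid.
A Kripke countermodel: worlds u0, u1, u2; order generated by u0 <= u1, u0 <= u2; atoms true at each world — u0:{}; u1:{Q}; u2:{}.
u0 does not force not Q or not not Q: neither disjunct is forced at u0.
u0 does not force not Q since u1 is accessible from u0 and u1 forces Q.
So the root u0 does not force the formula.

No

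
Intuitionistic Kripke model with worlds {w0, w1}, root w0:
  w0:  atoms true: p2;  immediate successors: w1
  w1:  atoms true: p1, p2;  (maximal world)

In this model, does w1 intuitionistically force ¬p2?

No

w1 ⊮ ¬p2 since w1 is accessible from w1 and w1 ⊩ p2.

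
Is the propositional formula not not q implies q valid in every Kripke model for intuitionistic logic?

No

This is double-negation elimination, which is not intuitionistically valid.
A Kripke countermodel: worlds u, v; order generated by u <= v; atoms true at each world — u:{}; v:{q}.
u does not force not not q implies q: already at u itself, u forces not not q but u does not force q.
u lacks atom q, so u does not force q.
So the root u does not force the formula.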